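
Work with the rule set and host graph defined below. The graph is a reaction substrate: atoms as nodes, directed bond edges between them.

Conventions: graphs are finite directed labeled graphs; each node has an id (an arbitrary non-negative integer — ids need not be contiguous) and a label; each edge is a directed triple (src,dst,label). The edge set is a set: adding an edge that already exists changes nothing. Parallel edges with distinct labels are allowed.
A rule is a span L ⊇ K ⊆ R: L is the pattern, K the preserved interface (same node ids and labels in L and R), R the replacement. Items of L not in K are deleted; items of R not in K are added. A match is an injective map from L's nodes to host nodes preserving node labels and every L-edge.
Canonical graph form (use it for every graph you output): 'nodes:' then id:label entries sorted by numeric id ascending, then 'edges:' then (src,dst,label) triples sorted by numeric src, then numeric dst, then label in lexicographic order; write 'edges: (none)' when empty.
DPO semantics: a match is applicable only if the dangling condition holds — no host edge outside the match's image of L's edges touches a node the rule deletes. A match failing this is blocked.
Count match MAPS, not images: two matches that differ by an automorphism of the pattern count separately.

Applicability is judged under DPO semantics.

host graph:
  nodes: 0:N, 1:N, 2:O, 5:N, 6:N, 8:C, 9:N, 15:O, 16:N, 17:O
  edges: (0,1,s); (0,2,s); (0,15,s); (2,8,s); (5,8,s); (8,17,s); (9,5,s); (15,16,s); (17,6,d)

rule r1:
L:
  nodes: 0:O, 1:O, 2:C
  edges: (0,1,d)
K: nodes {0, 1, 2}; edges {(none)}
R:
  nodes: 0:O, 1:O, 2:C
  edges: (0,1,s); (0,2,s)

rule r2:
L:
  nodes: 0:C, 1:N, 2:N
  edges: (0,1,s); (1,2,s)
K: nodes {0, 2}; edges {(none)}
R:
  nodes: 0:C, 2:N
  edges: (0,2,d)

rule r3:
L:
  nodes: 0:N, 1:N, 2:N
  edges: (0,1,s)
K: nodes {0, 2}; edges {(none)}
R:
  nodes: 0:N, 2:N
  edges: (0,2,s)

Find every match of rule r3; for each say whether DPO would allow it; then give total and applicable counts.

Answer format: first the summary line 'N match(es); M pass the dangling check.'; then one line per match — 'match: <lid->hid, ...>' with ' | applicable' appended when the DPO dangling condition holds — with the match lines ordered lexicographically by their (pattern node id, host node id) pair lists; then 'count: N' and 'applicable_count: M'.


8 match(es); 4 pass the dangling check.
match: 0->0, 1->1, 2->5 | applicable
match: 0->0, 1->1, 2->6 | applicable
match: 0->0, 1->1, 2->9 | applicable
match: 0->0, 1->1, 2->16 | applicable
match: 0->9, 1->5, 2->0
match: 0->9, 1->5, 2->1
match: 0->9, 1->5, 2->6
match: 0->9, 1->5, 2->16
count: 8
applicable_count: 4


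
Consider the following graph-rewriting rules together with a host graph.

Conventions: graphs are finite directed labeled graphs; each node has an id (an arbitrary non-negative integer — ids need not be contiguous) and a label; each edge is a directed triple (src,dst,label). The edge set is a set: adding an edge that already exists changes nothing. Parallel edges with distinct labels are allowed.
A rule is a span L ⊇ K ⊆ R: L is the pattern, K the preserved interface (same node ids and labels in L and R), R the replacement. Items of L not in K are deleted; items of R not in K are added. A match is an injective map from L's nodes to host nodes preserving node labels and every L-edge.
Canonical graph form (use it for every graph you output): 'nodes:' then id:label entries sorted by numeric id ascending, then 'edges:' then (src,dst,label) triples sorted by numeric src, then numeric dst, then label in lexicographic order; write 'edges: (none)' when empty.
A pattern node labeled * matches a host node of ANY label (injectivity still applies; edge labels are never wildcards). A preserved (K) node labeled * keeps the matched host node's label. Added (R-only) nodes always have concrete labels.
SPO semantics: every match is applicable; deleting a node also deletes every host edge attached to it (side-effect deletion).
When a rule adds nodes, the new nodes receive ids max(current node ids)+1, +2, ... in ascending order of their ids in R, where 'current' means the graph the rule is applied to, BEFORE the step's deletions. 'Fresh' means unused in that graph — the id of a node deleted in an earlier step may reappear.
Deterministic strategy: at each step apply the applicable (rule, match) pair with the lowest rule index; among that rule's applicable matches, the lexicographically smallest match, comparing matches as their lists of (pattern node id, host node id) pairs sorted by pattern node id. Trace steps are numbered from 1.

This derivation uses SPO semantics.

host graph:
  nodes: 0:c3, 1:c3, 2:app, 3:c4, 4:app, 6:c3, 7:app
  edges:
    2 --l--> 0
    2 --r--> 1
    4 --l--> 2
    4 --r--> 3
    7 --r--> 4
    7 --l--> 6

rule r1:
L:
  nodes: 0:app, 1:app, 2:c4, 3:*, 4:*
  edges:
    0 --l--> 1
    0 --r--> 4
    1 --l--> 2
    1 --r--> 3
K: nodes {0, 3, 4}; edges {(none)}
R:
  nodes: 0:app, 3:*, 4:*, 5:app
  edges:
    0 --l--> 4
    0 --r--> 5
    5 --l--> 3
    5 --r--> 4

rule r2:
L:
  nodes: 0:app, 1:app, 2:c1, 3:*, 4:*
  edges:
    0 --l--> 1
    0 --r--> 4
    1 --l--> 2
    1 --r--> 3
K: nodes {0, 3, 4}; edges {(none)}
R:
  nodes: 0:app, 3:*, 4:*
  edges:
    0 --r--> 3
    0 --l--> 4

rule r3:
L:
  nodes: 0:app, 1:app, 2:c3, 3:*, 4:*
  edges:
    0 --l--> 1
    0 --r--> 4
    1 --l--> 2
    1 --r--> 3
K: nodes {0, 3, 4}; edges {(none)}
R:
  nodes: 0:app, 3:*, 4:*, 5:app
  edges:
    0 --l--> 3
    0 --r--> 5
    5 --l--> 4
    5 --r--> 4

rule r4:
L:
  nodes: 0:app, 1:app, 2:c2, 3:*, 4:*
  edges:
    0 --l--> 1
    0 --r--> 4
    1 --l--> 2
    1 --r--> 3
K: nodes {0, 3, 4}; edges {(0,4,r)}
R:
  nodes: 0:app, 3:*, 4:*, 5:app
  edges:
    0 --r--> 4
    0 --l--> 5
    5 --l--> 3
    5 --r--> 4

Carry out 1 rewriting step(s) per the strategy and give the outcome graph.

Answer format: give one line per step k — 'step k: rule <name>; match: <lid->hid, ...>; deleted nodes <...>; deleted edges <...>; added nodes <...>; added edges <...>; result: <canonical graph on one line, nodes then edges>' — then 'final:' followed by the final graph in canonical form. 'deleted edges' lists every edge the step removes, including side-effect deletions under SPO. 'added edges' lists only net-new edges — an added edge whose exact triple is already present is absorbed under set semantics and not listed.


step 1: rule r3; match: 0->4, 1->2, 2->0, 3->1, 4->3; deleted nodes 0, 2; deleted edges (2,0,l); (2,1,r); (4,2,l); (4,3,r); added nodes 8; added edges (4,1,l); (4,8,r); (8,3,l); (8,3,r); result: nodes: 1:c3, 3:c4, 4:app, 6:c3, 7:app, 8:app edges: (4,1,l); (4,8,r); (7,4,r); (7,6,l); (8,3,l); (8,3,r)
final:
nodes: 1:c3, 3:c4, 4:app, 6:c3, 7:app, 8:app
edges: (4,1,l); (4,8,r); (7,4,r); (7,6,l); (8,3,l); (8,3,r)


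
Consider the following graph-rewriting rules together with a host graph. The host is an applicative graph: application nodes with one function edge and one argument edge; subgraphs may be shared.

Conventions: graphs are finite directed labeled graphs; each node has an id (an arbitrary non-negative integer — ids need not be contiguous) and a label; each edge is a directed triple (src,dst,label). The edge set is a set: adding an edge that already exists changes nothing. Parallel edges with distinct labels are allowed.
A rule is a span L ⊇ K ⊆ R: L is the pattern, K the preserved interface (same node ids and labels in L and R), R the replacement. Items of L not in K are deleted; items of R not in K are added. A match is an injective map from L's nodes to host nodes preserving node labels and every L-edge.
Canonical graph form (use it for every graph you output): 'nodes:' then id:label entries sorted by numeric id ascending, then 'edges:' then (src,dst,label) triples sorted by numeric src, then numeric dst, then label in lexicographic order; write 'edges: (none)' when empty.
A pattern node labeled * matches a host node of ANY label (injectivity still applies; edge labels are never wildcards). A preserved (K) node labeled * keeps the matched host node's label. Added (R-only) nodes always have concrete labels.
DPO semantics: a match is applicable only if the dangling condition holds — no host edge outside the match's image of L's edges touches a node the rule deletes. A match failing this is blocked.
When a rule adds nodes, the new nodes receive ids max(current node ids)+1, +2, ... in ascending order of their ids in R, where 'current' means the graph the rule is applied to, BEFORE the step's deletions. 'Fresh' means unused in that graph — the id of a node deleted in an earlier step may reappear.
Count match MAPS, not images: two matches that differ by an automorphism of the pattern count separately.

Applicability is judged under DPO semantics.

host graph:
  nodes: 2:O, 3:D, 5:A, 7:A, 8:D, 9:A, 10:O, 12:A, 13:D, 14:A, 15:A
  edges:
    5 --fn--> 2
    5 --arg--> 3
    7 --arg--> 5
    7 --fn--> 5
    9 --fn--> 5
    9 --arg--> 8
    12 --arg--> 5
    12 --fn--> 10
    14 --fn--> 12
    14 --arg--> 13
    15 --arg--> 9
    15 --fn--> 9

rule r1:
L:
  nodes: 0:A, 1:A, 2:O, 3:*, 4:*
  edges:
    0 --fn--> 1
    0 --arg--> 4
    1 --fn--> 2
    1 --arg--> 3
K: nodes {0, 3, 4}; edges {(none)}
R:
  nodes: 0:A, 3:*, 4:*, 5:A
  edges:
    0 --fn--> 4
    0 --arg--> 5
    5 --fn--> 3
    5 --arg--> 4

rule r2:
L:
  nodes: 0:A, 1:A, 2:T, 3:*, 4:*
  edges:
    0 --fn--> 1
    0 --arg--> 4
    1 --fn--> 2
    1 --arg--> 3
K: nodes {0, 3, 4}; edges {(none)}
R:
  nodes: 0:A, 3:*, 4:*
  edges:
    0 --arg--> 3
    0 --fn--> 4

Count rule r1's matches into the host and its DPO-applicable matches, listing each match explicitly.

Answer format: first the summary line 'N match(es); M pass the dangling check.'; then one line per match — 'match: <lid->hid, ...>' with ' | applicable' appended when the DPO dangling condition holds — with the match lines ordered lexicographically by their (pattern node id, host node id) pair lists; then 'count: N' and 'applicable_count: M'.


2 match(es); 1 pass the dangling check.
match: 0->9, 1->5, 2->2, 3->3, 4->8
match: 0->14, 1->12, 2->10, 3->5, 4->13 | applicable
count: 2
applicable_count: 1


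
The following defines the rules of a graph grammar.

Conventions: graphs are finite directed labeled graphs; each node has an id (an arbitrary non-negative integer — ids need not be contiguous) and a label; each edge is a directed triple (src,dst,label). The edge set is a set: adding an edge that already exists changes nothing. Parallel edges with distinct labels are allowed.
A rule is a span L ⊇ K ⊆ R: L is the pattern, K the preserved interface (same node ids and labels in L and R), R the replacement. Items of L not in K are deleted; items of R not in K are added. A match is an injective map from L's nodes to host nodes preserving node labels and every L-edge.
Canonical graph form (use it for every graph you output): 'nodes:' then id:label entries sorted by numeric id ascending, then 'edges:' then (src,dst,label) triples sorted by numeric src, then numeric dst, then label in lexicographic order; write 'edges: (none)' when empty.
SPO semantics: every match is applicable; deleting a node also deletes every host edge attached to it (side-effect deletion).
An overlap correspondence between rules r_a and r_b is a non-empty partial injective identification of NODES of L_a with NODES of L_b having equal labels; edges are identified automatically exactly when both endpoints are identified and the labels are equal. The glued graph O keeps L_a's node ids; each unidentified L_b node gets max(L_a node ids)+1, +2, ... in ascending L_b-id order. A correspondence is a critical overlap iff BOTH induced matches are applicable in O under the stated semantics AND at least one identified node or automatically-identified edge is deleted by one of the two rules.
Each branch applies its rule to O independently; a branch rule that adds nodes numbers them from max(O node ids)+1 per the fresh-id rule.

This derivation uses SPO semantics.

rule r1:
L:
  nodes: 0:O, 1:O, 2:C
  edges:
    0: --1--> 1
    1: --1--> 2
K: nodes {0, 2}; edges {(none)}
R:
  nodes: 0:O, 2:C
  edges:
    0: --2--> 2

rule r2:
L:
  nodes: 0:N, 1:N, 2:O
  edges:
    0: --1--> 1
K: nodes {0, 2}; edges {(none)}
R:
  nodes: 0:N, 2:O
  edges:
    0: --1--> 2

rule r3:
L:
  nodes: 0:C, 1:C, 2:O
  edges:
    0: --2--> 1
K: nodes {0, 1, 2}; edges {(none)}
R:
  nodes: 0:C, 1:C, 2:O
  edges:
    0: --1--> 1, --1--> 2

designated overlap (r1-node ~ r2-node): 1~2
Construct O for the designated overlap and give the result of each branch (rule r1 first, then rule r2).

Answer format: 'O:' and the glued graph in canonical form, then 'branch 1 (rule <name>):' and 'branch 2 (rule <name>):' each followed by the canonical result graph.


O:
nodes: 0:O, 1:O, 2:C, 3:N, 4:N
edges: (0,1,1); (1,2,1); (3,4,1)
branch 1 (rule r1):
nodes: 0:O, 2:C, 3:N, 4:N
edges: (0,2,2); (3,4,1)
branch 2 (rule r2):
nodes: 0:O, 1:O, 2:C, 3:N
edges: (0,1,1); (1,2,1); (3,1,1)


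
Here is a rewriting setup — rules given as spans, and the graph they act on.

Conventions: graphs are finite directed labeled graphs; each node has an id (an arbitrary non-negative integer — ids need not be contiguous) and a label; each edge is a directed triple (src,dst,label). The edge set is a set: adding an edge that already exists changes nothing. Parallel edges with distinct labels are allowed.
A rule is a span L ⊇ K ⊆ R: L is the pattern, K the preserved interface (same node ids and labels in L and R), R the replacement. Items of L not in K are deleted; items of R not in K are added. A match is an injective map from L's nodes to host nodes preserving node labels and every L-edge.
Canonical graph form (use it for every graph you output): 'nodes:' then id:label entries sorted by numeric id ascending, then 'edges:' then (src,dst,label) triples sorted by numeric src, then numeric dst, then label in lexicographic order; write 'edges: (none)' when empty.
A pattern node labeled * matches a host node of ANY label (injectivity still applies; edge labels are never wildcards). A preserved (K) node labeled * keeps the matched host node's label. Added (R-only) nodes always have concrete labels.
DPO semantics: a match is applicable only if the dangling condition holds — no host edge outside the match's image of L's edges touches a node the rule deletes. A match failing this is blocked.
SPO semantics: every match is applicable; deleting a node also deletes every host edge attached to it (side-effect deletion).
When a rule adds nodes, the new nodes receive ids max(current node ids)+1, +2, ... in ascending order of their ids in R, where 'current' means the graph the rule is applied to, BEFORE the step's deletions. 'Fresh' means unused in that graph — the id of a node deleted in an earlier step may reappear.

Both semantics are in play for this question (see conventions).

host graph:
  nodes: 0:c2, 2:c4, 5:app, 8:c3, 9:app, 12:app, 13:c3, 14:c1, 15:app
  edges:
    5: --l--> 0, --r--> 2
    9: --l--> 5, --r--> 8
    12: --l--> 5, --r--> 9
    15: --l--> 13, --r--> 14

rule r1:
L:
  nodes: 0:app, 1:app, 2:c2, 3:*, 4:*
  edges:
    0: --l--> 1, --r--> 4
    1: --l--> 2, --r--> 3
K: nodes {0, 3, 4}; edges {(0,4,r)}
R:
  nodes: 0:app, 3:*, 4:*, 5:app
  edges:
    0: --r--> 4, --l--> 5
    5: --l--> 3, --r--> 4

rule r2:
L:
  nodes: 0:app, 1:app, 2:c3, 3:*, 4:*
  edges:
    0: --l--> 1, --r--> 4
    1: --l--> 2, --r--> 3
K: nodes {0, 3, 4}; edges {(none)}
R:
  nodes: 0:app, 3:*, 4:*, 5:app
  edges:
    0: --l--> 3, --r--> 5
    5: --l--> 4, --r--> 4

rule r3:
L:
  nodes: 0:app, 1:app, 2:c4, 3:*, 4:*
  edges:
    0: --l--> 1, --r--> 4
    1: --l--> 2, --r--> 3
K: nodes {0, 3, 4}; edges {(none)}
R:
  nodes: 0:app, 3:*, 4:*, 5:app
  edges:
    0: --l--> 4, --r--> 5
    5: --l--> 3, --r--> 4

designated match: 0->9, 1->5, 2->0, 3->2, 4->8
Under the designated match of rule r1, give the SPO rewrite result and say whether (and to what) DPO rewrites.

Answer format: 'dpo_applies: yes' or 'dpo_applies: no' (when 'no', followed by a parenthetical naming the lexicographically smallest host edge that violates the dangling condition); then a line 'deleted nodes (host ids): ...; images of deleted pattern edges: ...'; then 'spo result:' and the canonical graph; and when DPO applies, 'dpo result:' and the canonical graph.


dpo_applies: no
(the rule deletes node 5, which keeps host edge (12,5,l) outside the match image — the dangling condition fails, DPO blocks; SPO proceeds and side-deletes such edges)
deleted nodes (host ids): 0, 5; images of deleted pattern edges: (5,0,l); (5,2,r); (9,5,l)
spo result:
nodes: 2:c4, 8:c3, 9:app, 12:app, 13:c3, 14:c1, 15:app, 16:app
edges: (9,8,r); (9,16,l); (12,9,r); (15,13,l); (15,14,r); (16,2,l); (16,8,r)


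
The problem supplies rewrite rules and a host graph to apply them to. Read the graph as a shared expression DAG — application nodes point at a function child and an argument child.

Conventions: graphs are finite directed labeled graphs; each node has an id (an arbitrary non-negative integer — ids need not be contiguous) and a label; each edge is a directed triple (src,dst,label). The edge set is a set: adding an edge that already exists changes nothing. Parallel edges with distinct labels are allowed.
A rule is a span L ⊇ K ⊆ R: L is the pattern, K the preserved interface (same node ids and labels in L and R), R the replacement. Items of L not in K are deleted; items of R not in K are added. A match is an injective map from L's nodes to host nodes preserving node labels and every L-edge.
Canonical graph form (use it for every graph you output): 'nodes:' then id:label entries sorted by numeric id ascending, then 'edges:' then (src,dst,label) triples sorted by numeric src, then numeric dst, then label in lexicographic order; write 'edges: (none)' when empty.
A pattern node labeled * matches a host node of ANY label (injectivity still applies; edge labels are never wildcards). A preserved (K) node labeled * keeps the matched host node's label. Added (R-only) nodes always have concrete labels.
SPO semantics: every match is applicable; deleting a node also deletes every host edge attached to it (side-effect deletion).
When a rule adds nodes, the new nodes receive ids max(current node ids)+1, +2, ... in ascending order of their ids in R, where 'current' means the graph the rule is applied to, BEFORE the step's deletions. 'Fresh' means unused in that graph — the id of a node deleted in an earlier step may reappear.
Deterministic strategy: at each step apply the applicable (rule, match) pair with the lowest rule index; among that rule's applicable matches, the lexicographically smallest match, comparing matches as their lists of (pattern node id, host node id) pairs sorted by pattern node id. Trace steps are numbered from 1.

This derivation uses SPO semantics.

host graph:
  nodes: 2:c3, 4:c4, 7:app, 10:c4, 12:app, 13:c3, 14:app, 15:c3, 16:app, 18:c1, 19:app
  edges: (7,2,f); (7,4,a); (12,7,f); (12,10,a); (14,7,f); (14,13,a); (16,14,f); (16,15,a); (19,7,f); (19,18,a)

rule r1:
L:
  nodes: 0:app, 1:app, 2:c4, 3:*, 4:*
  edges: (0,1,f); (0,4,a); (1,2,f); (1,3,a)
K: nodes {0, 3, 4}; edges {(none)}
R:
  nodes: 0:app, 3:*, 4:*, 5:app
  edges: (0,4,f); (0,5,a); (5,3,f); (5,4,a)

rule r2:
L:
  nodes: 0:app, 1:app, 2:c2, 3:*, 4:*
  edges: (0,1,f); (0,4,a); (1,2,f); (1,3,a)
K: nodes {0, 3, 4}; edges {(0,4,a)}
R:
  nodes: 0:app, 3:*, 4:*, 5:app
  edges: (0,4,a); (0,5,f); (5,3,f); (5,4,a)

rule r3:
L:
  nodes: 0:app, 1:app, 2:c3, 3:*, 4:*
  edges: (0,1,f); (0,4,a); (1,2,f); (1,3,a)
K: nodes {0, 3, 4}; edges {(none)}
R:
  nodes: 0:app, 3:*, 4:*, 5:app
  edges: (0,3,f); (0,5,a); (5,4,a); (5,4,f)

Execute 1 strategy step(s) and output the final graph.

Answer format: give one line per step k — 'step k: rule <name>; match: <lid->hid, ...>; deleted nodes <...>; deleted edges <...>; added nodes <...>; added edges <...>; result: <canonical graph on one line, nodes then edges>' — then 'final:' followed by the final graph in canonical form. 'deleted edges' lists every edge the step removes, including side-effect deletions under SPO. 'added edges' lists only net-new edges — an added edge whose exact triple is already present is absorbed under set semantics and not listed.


step 1: rule r3; match: 0->12, 1->7, 2->2, 3->4, 4->10; deleted nodes 2, 7; deleted edges (7,2,f); (7,4,a); (12,7,f); (12,10,a); (14,7,f); (19,7,f); added nodes 20; added edges (12,4,f); (12,20,a); (20,10,a); (20,10,f); result: nodes: 4:c4, 10:c4, 12:app, 13:c3, 14:app, 15:c3, 16:app, 18:c1, 19:app, 20:app edges: (12,4,f); (12,20,a); (14,13,a); (16,14,f); (16,15,a); (19,18,a); (20,10,a); (20,10,f)
final:
nodes: 4:c4, 10:c4, 12:app, 13:c3, 14:app, 15:c3, 16:app, 18:c1, 19:app, 20:app
edges: (12,4,f); (12,20,a); (14,13,a); (16,14,f); (16,15,a); (19,18,a); (20,10,a); (20,10,f)


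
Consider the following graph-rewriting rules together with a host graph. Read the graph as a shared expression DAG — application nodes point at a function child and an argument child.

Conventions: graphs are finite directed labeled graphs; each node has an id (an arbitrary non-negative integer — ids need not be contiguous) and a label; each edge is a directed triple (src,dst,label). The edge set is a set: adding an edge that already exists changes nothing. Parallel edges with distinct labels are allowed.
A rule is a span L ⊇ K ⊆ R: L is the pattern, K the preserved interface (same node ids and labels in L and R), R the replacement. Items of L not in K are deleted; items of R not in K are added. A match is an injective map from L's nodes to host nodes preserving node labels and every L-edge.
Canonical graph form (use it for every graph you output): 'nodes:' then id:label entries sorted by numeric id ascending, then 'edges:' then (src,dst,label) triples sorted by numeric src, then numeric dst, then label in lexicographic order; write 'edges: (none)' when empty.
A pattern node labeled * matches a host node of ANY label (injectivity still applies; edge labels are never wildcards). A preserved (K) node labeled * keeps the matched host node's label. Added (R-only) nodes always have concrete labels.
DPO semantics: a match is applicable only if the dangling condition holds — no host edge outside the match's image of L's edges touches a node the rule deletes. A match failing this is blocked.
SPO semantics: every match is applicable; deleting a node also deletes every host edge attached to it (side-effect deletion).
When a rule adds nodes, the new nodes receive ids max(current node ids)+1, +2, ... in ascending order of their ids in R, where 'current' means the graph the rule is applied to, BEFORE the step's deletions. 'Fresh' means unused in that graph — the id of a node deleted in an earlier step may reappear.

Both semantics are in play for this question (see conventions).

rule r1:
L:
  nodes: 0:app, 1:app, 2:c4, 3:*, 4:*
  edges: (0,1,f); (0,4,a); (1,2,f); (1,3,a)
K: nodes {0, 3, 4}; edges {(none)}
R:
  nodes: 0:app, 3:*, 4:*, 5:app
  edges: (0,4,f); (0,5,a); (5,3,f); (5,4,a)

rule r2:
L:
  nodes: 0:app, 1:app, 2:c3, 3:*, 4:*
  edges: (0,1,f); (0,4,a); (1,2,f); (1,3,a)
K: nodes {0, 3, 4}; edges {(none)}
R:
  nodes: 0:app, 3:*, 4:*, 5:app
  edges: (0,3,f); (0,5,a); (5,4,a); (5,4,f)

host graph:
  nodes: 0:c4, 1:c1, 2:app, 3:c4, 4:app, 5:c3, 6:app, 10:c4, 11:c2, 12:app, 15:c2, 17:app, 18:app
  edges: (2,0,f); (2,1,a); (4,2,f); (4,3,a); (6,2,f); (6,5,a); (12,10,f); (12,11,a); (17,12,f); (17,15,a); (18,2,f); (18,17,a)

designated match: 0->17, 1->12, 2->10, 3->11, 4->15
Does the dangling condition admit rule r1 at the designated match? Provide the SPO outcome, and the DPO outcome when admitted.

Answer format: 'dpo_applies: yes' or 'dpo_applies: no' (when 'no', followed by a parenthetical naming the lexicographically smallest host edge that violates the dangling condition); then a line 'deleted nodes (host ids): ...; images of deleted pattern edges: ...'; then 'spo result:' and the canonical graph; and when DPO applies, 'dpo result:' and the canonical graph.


dpo_applies: yes
deleted nodes (host ids): 10, 12; images of deleted pattern edges: (12,10,f); (12,11,a); (17,12,f); (17,15,a)
spo result:
nodes: 0:c4, 1:c1, 2:app, 3:c4, 4:app, 5:c3, 6:app, 11:c2, 15:c2, 17:app, 18:app, 19:app
edges: (2,0,f); (2,1,a); (4,2,f); (4,3,a); (6,2,f); (6,5,a); (17,15,f); (17,19,a); (18,2,f); (18,17,a); (19,11,f); (19,15,a)
dpo result:
nodes: 0:c4, 1:c1, 2:app, 3:c4, 4:app, 5:c3, 6:app, 11:c2, 15:c2, 17:app, 18:app, 19:app
edges: (2,0,f); (2,1,a); (4,2,f); (4,3,a); (6,2,f); (6,5,a); (17,15,f); (17,19,a); (18,2,f); (18,17,a); (19,11,f); (19,15,a)


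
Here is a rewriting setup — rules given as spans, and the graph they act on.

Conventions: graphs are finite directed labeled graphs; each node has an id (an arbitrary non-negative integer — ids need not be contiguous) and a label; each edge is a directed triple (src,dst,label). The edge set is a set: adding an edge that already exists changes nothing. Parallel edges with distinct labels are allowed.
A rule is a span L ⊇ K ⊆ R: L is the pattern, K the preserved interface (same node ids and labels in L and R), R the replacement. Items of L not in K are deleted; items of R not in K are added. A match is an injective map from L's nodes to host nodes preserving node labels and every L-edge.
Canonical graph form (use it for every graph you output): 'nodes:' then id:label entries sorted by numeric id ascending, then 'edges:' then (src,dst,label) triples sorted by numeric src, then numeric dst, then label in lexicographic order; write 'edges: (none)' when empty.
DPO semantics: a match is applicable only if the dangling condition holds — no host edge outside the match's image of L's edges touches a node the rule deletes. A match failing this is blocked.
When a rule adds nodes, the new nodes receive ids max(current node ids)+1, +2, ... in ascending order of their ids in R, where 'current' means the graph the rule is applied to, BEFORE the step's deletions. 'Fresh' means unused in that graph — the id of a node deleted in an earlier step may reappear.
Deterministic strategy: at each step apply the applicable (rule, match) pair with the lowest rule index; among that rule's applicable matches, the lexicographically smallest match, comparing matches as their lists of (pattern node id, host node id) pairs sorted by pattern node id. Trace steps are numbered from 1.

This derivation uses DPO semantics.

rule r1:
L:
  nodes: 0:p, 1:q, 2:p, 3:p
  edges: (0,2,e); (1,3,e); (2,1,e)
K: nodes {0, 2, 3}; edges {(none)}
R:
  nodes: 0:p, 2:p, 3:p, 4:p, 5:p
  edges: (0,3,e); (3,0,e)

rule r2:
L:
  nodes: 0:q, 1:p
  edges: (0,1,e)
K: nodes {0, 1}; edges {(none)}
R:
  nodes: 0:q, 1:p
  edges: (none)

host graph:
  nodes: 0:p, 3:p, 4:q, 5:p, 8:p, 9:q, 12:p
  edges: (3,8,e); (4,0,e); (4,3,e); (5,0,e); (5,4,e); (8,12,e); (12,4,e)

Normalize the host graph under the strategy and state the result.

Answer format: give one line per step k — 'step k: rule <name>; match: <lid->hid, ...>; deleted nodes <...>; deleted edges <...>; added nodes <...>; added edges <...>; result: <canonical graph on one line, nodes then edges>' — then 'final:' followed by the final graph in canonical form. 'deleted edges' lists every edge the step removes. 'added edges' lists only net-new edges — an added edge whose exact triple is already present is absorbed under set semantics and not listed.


step 1: rule r2; match: 0->4, 1->0; deleted nodes (none); deleted edges (4,0,e); added nodes (none); added edges (none); result: nodes: 0:p, 3:p, 4:q, 5:p, 8:p, 9:q, 12:p edges: (3,8,e); (4,3,e); (5,0,e); (5,4,e); (8,12,e); (12,4,e)
step 2: rule r2; match: 0->4, 1->3; deleted nodes (none); deleted edges (4,3,e); added nodes (none); added edges (none); result: nodes: 0:p, 3:p, 4:q, 5:p, 8:p, 9:q, 12:p edges: (3,8,e); (5,0,e); (5,4,e); (8,12,e); (12,4,e)
final:
nodes: 0:p, 3:p, 4:q, 5:p, 8:p, 9:q, 12:p
edges: (3,8,e); (5,0,e); (5,4,e); (8,12,e); (12,4,e)


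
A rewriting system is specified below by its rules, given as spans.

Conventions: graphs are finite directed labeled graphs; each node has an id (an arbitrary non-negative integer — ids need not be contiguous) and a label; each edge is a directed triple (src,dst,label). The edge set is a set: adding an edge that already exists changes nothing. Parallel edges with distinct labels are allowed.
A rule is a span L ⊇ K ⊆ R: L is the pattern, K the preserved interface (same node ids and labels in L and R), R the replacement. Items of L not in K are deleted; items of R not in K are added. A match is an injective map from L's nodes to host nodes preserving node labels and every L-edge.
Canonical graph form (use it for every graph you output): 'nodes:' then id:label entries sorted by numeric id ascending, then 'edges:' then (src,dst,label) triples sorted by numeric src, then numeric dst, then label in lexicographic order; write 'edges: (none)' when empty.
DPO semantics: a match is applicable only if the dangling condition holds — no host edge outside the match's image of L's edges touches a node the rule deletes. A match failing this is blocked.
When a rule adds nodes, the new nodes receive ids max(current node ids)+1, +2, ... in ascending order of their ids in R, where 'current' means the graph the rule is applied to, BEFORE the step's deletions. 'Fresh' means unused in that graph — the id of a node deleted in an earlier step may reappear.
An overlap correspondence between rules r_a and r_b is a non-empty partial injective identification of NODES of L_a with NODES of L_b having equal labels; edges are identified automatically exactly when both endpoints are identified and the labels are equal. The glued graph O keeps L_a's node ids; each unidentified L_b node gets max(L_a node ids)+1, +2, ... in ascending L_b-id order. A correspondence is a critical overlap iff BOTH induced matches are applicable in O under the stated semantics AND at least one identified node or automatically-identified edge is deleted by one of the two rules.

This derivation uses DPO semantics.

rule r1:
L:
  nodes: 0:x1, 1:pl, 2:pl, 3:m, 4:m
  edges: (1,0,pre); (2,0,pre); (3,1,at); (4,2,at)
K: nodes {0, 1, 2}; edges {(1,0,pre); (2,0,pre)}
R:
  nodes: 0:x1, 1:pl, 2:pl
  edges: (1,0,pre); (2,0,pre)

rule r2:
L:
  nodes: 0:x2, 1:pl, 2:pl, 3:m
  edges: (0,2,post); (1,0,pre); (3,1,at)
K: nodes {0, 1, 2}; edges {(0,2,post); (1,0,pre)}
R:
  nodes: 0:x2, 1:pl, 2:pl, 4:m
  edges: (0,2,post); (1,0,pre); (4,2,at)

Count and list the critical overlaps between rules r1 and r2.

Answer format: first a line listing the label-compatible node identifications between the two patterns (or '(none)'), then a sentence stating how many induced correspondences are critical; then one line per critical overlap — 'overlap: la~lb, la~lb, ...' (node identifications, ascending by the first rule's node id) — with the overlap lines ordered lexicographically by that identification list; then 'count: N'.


label-compatible node identifications between L(r1) and L(r2): 1~1, 1~2, 2~1, 2~2, 3~3, 4~3
4 of the induced correspondences are critical overlaps of r1 and r2.
overlap: 1~1, 2~2, 3~3
overlap: 1~1, 3~3
overlap: 1~2, 2~1, 4~3
overlap: 2~1, 4~3
count: 4


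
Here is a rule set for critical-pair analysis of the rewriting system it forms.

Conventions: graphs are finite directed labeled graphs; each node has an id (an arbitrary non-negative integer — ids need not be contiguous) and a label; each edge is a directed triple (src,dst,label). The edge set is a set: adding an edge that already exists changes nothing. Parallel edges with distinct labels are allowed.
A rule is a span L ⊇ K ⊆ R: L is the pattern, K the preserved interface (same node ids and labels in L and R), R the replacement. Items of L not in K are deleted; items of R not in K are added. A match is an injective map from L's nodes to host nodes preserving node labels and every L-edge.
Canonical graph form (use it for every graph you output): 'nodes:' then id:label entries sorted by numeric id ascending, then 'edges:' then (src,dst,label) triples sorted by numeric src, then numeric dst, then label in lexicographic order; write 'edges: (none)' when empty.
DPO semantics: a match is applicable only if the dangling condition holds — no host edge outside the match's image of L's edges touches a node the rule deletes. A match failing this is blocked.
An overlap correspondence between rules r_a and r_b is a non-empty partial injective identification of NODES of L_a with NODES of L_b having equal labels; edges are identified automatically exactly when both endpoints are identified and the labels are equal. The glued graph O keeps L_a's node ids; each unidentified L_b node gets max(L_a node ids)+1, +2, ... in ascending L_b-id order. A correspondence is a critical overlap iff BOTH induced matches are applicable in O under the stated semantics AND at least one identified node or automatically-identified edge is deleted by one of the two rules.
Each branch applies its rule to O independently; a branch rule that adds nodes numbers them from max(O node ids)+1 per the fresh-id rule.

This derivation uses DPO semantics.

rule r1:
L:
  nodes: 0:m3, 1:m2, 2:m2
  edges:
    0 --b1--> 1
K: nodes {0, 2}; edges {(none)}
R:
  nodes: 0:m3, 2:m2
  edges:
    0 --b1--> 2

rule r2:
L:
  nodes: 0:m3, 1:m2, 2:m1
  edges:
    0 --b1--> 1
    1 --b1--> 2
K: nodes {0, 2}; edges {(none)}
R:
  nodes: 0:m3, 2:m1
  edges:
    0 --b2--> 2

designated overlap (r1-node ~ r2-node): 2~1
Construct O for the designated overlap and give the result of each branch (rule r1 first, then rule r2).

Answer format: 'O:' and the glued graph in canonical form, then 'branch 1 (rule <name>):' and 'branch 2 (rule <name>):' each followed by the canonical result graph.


O:
nodes: 0:m3, 1:m2, 2:m2, 3:m3, 4:m1
edges: (0,1,b1); (2,4,b1); (3,2,b1)
branch 1 (rule r1):
nodes: 0:m3, 2:m2, 3:m3, 4:m1
edges: (0,2,b1); (2,4,b1); (3,2,b1)
branch 2 (rule r2):
nodes: 0:m3, 1:m2, 3:m3, 4:m1
edges: (0,1,b1); (3,4,b2)


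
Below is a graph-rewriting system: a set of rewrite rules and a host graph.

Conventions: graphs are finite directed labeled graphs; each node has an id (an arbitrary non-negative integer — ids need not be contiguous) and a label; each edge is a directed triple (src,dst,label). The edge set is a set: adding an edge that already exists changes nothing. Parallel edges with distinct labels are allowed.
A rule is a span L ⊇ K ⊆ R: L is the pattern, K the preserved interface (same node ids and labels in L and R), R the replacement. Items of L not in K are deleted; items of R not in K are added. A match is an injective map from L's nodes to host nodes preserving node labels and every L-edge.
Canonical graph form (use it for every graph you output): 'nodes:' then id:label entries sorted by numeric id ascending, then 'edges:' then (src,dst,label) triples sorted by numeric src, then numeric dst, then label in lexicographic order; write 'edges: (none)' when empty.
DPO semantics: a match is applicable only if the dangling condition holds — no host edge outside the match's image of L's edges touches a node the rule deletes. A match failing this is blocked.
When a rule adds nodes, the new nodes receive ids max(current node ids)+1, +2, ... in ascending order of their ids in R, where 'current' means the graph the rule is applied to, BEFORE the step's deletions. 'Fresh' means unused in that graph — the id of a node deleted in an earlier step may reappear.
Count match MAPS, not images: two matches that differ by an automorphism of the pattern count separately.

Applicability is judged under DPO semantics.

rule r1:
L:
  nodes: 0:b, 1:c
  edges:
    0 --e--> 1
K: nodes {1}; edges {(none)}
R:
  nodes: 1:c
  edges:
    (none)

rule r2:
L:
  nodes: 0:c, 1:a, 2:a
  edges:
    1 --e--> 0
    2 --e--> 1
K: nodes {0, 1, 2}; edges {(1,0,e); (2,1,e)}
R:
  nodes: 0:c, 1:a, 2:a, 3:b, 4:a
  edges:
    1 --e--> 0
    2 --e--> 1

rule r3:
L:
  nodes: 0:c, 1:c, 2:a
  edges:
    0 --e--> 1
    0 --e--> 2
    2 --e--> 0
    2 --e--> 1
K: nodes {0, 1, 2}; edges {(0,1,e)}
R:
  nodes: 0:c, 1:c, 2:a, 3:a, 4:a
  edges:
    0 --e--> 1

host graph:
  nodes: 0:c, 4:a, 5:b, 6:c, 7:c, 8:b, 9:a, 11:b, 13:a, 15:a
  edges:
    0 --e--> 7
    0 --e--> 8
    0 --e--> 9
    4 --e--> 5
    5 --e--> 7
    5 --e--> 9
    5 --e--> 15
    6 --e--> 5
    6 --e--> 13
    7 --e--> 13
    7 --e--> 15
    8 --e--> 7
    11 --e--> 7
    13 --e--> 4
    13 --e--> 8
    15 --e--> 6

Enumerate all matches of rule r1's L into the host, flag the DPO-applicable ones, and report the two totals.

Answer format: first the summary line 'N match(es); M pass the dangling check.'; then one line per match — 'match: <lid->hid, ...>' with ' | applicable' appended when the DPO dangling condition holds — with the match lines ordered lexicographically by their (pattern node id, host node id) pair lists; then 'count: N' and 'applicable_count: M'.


3 match(es); 1 pass the dangling check.
match: 0->5, 1->7
match: 0->8, 1->7
match: 0->11, 1->7 | applicable
count: 3
applicable_count: 1


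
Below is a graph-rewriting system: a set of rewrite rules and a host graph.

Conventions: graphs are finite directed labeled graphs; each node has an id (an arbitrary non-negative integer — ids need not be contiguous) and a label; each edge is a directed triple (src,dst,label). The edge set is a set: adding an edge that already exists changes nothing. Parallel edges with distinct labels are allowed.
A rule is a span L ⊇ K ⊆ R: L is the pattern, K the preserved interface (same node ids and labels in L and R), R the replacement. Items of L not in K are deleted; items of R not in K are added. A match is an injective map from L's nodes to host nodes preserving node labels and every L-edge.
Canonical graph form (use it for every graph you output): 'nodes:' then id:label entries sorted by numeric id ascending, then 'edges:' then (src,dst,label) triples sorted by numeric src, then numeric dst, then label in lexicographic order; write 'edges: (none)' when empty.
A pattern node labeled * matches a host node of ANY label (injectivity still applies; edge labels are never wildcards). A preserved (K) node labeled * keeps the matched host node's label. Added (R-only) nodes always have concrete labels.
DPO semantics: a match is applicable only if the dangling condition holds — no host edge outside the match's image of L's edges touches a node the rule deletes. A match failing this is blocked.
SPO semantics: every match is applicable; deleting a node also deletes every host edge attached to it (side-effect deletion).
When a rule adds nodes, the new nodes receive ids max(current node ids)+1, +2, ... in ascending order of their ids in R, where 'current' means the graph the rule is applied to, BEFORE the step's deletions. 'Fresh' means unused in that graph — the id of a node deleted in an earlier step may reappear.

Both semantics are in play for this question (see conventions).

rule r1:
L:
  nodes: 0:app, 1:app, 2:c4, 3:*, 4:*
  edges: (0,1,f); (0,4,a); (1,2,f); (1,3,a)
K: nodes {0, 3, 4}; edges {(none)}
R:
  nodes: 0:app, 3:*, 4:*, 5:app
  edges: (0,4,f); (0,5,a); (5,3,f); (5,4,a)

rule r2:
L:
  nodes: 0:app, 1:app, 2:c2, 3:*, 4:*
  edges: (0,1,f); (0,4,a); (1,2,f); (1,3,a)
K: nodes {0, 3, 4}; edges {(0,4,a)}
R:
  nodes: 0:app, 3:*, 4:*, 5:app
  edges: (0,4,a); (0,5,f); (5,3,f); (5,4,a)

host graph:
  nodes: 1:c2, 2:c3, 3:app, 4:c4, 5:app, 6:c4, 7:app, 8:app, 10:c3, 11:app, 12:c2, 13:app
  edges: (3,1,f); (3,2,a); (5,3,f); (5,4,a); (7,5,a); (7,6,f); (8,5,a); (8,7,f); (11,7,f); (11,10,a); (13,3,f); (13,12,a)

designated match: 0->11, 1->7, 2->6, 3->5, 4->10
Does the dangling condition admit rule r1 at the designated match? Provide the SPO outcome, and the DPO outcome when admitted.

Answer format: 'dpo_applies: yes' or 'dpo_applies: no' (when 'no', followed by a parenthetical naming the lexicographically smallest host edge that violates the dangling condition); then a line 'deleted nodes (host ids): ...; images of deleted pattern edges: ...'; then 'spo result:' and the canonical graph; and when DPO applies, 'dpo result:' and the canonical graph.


dpo_applies: no
(the rule deletes node 7, which keeps host edge (8,7,f) outside the match image — the dangling condition fails, DPO blocks; SPO proceeds and side-deletes such edges)
deleted nodes (host ids): 6, 7; images of deleted pattern edges: (7,5,a); (7,6,f); (11,7,f); (11,10,a)
spo result:
nodes: 1:c2, 2:c3, 3:app, 4:c4, 5:app, 8:app, 10:c3, 11:app, 12:c2, 13:app, 14:app
edges: (3,1,f); (3,2,a); (5,3,f); (5,4,a); (8,5,a); (11,10,f); (11,14,a); (13,3,f); (13,12,a); (14,5,f); (14,10,a)
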